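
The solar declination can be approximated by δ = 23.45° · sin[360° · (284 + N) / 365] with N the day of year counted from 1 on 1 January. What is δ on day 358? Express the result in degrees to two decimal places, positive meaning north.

360 × (284 + 358) / 365 = 633.205°; sin(633.205°) = -0.9984.
δ = 23.45 × -0.9984 = -23.412° ≈ -23.41°.

-23.41°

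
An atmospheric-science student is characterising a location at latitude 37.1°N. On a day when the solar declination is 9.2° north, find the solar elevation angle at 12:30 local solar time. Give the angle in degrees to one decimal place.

Hour angle H = 15° × (12.5 − 12) = 7.50°.
cos θ_z = sin(37.1°) sin(9.2°) + cos(37.1°) cos(9.2°) cos(7.50°) = 0.0964 + 0.7806 = 0.8770.
θ_z = arccos(0.8770) = 28.72°, so the elevation is 90° − 28.72° = 61.28°.

61.3°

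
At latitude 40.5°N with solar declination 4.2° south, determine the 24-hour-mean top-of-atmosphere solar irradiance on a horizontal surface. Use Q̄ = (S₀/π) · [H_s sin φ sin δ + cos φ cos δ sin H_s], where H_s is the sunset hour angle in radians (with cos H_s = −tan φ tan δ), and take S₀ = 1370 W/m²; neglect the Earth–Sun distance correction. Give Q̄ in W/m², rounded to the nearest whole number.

299 W/m²

cos H_s = −tan(40.5°) · tan(-4.2°) = 0.0627, so H_s = arccos(0.0627) = 86.41°. In radians, H_s = 1.5081.
H_s sin φ sin δ = 1.5081 × 0.6494 × -0.0732 = -0.0717.
cos φ cos δ sin H_s = 0.7604 × 0.9973 × 0.9980 = 0.7568.
Q̄ = (1370/π) × (-0.0717 + 0.7568) = 436.08 × 0.6851 = 298.76 W/m².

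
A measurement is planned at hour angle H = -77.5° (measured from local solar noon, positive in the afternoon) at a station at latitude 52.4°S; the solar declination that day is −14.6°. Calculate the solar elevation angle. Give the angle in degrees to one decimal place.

19.1°

cos θ_z = sin(-52.4°) sin(-14.6°) + cos(-52.4°) cos(-14.6°) cos(-77.50°) = 0.1997 + 0.1278 = 0.3275.
θ_z = arccos(0.3275) = 70.88°, so the elevation is 90° − 70.88° = 19.12°.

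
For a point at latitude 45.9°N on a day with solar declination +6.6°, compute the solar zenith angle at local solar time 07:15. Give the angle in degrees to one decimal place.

72.3°

Hour angle H = 15° × (7.25 − 12) = -71.25°.
With φ = 45.9°, δ = 6.6°, H = -71.25°: sin φ sin δ = 0.0825, cos φ cos δ cos H = 0.2222, so cos θ_z = 0.3047.
θ_z = arccos(0.3047) = 72.26°.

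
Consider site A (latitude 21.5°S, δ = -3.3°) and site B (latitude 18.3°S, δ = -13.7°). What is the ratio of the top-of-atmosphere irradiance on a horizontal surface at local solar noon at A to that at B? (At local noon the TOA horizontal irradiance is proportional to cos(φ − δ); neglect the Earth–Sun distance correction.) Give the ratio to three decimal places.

A: cos θ_z = cos(-21.5° − (-3.3°)) = 0.9500.
B: cos θ_z = cos(-18.3° − (-13.7°)) = 0.9968.
Ratio A/B = 0.9500 / 0.9968 = 0.9530.

0.953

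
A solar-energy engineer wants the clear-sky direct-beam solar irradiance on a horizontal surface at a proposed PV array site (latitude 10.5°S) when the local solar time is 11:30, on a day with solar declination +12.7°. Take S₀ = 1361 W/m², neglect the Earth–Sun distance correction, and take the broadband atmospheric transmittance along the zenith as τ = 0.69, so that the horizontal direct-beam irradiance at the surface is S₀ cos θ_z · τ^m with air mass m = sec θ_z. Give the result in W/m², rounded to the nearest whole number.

Hour angle H = 15° × (11.5 − 12) = -7.50°.
With φ = -10.5°, δ = 12.7°, H = -7.50°: sin φ sin δ = -0.0401, cos φ cos δ cos H = 0.9510, so cos θ_z = 0.9109.
Air mass m = 1/cos θ_z = 1/0.9109 = 1.098; τ^m = 0.69^1.098 = 0.6654.
Surface direct beam = 1361 × 0.9109 × 0.6654 = 824.92 W/m².

825 W/m²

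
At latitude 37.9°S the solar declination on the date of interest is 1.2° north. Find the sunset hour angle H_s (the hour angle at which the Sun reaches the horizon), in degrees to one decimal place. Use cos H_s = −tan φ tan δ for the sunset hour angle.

89.1°

The sunset hour angle satisfies cos H_s = −tan φ tan δ = 0.0163, giving H_s = 89.07°.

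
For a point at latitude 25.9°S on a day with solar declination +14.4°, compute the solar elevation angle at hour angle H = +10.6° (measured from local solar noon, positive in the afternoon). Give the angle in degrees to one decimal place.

cos θ_z = sin(-25.9°) sin(14.4°) + cos(-25.9°) cos(14.4°) cos(10.60°) = -0.1086 + 0.8564 = 0.7478.
θ_z = arccos(0.7478) = 41.60°, so the elevation is 90° − 41.60° = 48.40°.

48.4°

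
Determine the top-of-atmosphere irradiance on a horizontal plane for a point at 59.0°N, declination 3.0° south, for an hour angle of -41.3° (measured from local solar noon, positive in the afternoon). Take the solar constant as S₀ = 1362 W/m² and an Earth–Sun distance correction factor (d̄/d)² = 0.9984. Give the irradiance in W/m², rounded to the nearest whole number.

With φ = 59.0°, δ = -3.0°, H = -41.30°: sin φ sin δ = -0.0449, cos φ cos δ cos H = 0.3864, so cos θ_z = 0.3415.
Top-of-atmosphere irradiance = S₀ (d̄/d)² cos θ_z = 1362 × 0.9984 × 0.3415 = 464.38 W/m².

464 W/m²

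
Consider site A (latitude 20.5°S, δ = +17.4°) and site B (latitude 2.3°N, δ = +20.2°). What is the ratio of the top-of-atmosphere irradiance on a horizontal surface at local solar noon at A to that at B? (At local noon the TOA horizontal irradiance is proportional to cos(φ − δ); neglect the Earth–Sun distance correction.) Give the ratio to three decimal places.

A: cos θ_z = cos(-20.5° − (17.4°)) = 0.7891.
B: cos θ_z = cos(2.3° − (20.2°)) = 0.9516.
Ratio A/B = 0.7891 / 0.9516 = 0.8292.

0.829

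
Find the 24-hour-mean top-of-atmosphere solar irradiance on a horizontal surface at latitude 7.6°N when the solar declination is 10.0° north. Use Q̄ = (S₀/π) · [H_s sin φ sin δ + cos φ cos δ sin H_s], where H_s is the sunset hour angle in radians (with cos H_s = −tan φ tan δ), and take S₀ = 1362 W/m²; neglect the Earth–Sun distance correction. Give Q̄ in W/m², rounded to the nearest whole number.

439 W/m²

The sunset hour angle satisfies cos H_s = −tan φ tan δ = -0.0235, giving H_s = 91.35°. In radians, H_s = 1.5944.
H_s sin φ sin δ = 1.5944 × 0.1323 × 0.1736 = 0.0366.
cos φ cos δ sin H_s = 0.9912 × 0.9848 × 0.9997 = 0.9758.
Q̄ = (1362/π) × (0.0366 + 0.9758) = 433.54 × 1.0124 = 438.92 W/m².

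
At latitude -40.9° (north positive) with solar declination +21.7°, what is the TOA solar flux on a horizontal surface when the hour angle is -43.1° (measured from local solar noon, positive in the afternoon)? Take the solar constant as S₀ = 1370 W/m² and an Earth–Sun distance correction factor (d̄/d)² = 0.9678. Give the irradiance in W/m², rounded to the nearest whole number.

359 W/m²

cos θ_z = sin φ sin δ + cos φ cos δ cos H = (-0.6547)(0.3697) + (0.7559)(0.9291)(0.7302) = 0.2708.
Top-of-atmosphere irradiance = S₀ (d̄/d)² cos θ_z = 1370 × 0.9678 × 0.2708 = 359.05 W/m².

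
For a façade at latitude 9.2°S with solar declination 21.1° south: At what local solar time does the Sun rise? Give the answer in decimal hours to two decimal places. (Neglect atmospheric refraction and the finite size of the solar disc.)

5.76 h

cos H_s = −tan(-9.2°) · tan(-21.1°) = -0.0625, so H_s = arccos(-0.0625) = 93.58°.
Sunrise is at 12 − H_s/15 = 12 − 6.239 = 5.761 h local solar time.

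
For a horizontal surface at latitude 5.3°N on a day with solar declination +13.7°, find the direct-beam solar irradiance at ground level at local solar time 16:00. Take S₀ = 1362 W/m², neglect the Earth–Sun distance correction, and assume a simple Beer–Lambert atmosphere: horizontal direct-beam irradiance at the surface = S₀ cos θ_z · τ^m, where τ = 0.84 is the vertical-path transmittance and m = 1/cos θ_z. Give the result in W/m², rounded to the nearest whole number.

488 W/m²

Hour angle H = 15° × (16 − 12) = 60.00°.
cos θ_z = sin(5.3°) sin(13.7°) + cos(5.3°) cos(13.7°) cos(60.00°) = 0.0219 + 0.4837 = 0.5056.
Air mass m = 1/cos θ_z = 1/0.5056 = 1.978; τ^m = 0.84^1.978 = 0.7083.
Surface direct beam = 1362 × 0.5056 × 0.7083 = 487.75 W/m².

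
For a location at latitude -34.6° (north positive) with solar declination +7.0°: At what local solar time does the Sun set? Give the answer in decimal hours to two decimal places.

The sunset hour angle satisfies cos H_s = −tan φ tan δ = 0.0847, giving H_s = 85.14°.
Sunset is at 12 + H_s/15 = 12 + 5.676 = 17.676 h local solar time.

17.68 h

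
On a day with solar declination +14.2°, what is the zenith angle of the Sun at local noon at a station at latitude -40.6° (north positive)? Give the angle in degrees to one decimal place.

At local solar noon the hour angle is zero, so the zenith angle is |φ − δ| = |-40.6° − (14.2°)| = 54.8°.

54.8°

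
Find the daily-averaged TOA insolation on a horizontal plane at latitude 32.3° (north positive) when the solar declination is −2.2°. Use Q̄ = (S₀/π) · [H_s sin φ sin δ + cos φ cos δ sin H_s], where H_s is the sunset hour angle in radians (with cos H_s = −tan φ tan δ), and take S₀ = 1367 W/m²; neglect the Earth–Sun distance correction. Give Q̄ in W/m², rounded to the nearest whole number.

354 W/m²

−tan φ tan δ = −(0.6322)(-0.0384) = 0.0243; H_s = arccos(0.0243) = 88.61°. In radians, H_s = 1.5465.
H_s sin φ sin δ = 1.5465 × 0.5344 × -0.0384 = -0.0317.
cos φ cos δ sin H_s = 0.8453 × 0.9993 × 0.9997 = 0.8445.
Q̄ = (1367/π) × (-0.0317 + 0.8445) = 435.13 × 0.8128 = 353.67 W/m².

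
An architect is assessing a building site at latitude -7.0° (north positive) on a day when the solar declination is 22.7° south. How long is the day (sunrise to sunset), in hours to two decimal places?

cos H_s = −tan(-7.0°) · tan(-22.7°) = -0.0514, so H_s = arccos(-0.0514) = 92.95°.
Day length = 2 H_s / 15° h⁻¹ = 185.90° / 15 = 12.393 h.

12.39 hours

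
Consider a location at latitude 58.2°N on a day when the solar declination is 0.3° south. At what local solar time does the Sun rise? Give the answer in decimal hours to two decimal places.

cos H_s = −tan(58.2°) · tan(-0.3°) = 0.0084, so H_s = arccos(0.0084) = 89.52°.
Sunrise is at 12 − H_s/15 = 12 − 5.968 = 6.032 h local solar time.

6.03 h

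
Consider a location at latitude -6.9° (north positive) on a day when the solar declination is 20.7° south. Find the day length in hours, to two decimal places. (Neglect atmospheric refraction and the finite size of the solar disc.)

12.35 hours

cos H_s = −tan(-6.9°) · tan(-20.7°) = -0.0457, so H_s = arccos(-0.0457) = 92.62°.
Day length = 2 H_s / 15° h⁻¹ = 185.24° / 15 = 12.349 h.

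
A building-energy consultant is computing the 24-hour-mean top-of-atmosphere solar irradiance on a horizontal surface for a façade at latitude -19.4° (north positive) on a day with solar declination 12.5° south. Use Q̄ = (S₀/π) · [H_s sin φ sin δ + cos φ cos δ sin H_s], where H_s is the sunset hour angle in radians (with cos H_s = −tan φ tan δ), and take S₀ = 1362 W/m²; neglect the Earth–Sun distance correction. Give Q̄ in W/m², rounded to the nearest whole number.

449 W/m²

The sunset hour angle satisfies cos H_s = −tan φ tan δ = -0.0781, giving H_s = 94.48°. In radians, H_s = 1.6490.
H_s sin φ sin δ = 1.6490 × -0.3322 × -0.2164 = 0.1185.
cos φ cos δ sin H_s = 0.9432 × 0.9763 × 0.9969 = 0.9180.
Q̄ = (1362/π) × (0.1185 + 0.9180) = 433.54 × 1.0365 = 449.36 W/m².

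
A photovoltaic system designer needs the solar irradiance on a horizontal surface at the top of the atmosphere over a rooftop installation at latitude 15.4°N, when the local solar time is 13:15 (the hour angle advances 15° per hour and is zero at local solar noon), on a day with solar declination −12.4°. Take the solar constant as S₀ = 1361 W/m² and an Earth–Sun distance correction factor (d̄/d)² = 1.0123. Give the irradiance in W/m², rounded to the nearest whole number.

Hour angle H = 15° × (13.25 − 12) = 18.75°.
cos θ_z = sin(15.4°) sin(-12.4°) + cos(15.4°) cos(-12.4°) cos(18.75°) = -0.0570 + 0.8916 = 0.8346.
Top-of-atmosphere irradiance = S₀ (d̄/d)² cos θ_z = 1361 × 1.0123 × 0.8346 = 1149.86 W/m².

1150 W/m²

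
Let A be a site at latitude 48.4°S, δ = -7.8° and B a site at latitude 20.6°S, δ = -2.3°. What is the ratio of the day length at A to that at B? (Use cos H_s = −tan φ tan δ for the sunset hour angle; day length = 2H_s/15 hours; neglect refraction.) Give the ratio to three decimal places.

A: H_s = arccos(−tan -48.4° · tan -7.8°) = 98.88°, so 2H_s/15 = 13.1840 h.
B: H_s = arccos(−tan -20.6° · tan -2.3°) = 90.87°, so 2H_s/15 = 12.1160 h.
Ratio A/B = 13.1840 / 12.1160 = 1.0881.

1.088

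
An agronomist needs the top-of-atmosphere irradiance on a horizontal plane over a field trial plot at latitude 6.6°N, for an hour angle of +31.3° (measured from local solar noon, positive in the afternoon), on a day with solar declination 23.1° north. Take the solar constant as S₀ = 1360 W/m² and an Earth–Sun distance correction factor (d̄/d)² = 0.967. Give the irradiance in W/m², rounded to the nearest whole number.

cos θ_z = sin φ sin δ + cos φ cos δ cos H = (0.1149)(0.3923) + (0.9934)(0.9198)(0.8545) = 0.8259.
Top-of-atmosphere irradiance = S₀ (d̄/d)² cos θ_z = 1360 × 0.967 × 0.8259 = 1086.16 W/m².

1086 W/m²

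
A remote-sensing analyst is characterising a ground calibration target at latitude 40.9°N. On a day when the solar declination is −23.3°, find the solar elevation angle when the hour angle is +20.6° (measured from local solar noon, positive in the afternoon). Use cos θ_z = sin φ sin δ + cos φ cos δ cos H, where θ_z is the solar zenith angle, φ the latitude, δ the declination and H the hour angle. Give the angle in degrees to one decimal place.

23.0°

With φ = 40.9°, δ = -23.3°, H = 20.60°: sin φ sin δ = -0.2590, cos φ cos δ cos H = 0.6498, so cos θ_z = 0.3908.
θ_z = arccos(0.3908) = 67.00°, so the elevation is 90° − 67.00° = 23.00°.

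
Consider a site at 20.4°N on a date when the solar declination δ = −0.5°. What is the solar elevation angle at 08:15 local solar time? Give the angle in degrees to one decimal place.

31.2°

Hour angle H = 15° × (8.25 − 12) = -56.25°.
With φ = 20.4°, δ = -0.5°, H = -56.25°: sin φ sin δ = -0.0030, cos φ cos δ cos H = 0.5207, so cos θ_z = 0.5177.
θ_z = arccos(0.5177) = 58.82°, so the elevation is 90° − 58.82° = 31.18°.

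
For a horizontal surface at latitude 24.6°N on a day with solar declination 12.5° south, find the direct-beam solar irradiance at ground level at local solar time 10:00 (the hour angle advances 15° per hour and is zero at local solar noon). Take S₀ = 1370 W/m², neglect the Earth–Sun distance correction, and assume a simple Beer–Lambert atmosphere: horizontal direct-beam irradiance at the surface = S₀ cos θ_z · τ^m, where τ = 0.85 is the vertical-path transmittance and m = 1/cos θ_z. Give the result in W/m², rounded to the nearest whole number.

Hour angle H = 15° × (10 − 12) = -30.00°.
cos θ_z = sin φ sin δ + cos φ cos δ cos H = (0.4163)(-0.2164) + (0.9092)(0.9763)(0.8660) = 0.6786.
Air mass m = 1/cos θ_z = 1/0.6786 = 1.474; τ^m = 0.85^1.474 = 0.7870.
Surface direct beam = 1370 × 0.6786 × 0.7870 = 731.66 W/m².

732 W/m²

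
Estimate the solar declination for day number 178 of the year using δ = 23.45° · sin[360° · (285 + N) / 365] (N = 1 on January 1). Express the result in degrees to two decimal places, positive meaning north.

360 × (285 + 178) / 365 = 456.658°; sin(456.658°) = 0.9933.
δ = 23.45 × 0.9933 = 23.293° ≈ +23.29°.

+23.29°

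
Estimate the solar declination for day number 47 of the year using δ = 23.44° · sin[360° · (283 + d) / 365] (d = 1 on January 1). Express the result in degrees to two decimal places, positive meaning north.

-13.28°

360 × (283 + 47) / 365 = 325.479°; sin(325.479°) = -0.5667.
δ = 23.44 × -0.5667 = -13.283° ≈ -13.28°.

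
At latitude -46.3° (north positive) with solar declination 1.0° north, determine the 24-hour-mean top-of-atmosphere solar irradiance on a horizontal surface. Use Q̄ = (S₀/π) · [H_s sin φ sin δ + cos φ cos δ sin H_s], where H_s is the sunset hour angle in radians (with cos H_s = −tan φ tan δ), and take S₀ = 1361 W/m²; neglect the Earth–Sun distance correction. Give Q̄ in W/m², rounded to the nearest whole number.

291 W/m²

The sunset hour angle satisfies cos H_s = −tan φ tan δ = 0.0183, giving H_s = 88.95°. In radians, H_s = 1.5525.
H_s sin φ sin δ = 1.5525 × -0.7230 × 0.0175 = -0.0196.
cos φ cos δ sin H_s = 0.6909 × 0.9998 × 0.9998 = 0.6906.
Q̄ = (1361/π) × (-0.0196 + 0.6906) = 433.22 × 0.6710 = 290.69 W/m².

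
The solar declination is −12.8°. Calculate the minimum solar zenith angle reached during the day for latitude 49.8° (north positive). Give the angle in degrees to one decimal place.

62.6°

At local solar noon the hour angle is zero, so the zenith angle is |φ − δ| = |49.8° − (-12.8°)| = 62.6°.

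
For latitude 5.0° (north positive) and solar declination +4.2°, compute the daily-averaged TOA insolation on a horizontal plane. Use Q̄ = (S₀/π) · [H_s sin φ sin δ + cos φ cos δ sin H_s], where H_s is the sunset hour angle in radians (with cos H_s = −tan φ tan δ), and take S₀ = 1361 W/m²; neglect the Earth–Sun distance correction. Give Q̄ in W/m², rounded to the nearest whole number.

435 W/m²

cos H_s = −tan(5.0°) · tan(4.2°) = -0.0064, so H_s = arccos(-0.0064) = 90.37°. In radians, H_s = 1.5773.
H_s sin φ sin δ = 1.5773 × 0.0872 × 0.0732 = 0.0101.
cos φ cos δ sin H_s = 0.9962 × 0.9973 × 1.0000 = 0.9935.
Q̄ = (1361/π) × (0.0101 + 0.9935) = 433.22 × 1.0036 = 434.78 W/m².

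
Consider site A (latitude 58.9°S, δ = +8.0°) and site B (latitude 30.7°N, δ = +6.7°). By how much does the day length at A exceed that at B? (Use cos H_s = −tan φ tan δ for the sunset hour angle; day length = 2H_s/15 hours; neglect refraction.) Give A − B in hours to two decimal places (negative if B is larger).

A: H_s = arccos(−tan -58.9° · tan 8.0°) = 76.53°, so 2H_s/15 = 10.2040 h.
B: H_s = arccos(−tan 30.7° · tan 6.7°) = 94.00°, so 2H_s/15 = 12.5333 h.
A − B = 10.2040 − 12.5333 = -2.3293 h.

-2.33 h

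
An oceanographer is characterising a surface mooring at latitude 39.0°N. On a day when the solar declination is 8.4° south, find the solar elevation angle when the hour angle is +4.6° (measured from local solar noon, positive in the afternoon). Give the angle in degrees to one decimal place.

With φ = 39.0°, δ = -8.4°, H = 4.60°: sin φ sin δ = -0.0919, cos φ cos δ cos H = 0.7663, so cos θ_z = 0.6744.
θ_z = arccos(0.6744) = 47.59°, so the elevation is 90° − 47.59° = 42.41°.

42.4°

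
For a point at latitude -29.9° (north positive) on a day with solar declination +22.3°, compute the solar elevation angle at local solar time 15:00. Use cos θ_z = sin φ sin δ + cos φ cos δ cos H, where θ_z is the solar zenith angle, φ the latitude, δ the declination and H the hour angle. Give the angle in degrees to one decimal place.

Hour angle H = 15° × (15 − 12) = 45.00°.
cos θ_z = sin φ sin δ + cos φ cos δ cos H = (-0.4985)(0.3795) + (0.8669)(0.9252)(0.7071) = 0.3780.
θ_z = arccos(0.3780) = 67.79°, so the elevation is 90° − 67.79° = 22.21°.

22.2°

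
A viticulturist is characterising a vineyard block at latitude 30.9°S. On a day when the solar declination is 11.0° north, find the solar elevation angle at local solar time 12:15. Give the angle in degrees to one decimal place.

Hour angle H = 15° × (12.25 − 12) = 3.75°.
With φ = -30.9°, δ = 11.0°, H = 3.75°: sin φ sin δ = -0.0980, cos φ cos δ cos H = 0.8405, so cos θ_z = 0.7425.
θ_z = arccos(0.7425) = 42.06°, so the elevation is 90° − 42.06° = 47.94°.

47.9°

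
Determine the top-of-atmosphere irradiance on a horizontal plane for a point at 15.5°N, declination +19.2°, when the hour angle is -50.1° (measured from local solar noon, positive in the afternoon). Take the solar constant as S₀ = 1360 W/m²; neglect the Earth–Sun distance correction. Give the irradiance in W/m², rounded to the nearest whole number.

cos θ_z = sin φ sin δ + cos φ cos δ cos H = (0.2672)(0.3289) + (0.9636)(0.9444)(0.6414) = 0.6716.
Top-of-atmosphere irradiance = S₀ cos θ_z = 1360 × 0.6716 = 913.38 W/m².

913 W/m²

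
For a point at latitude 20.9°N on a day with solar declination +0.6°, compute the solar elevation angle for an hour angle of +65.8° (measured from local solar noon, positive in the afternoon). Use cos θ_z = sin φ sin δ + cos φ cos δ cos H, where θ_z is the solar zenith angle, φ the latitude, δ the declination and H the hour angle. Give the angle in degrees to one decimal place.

22.7°

With φ = 20.9°, δ = 0.6°, H = 65.80°: sin φ sin δ = 0.0037, cos φ cos δ cos H = 0.3829, so cos θ_z = 0.3866.
θ_z = arccos(0.3866) = 67.26°, so the elevation is 90° − 67.26° = 22.74°.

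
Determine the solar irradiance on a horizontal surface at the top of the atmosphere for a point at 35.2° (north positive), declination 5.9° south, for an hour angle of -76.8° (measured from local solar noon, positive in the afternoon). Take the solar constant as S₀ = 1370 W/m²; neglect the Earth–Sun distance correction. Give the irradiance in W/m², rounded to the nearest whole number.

cos θ_z = sin φ sin δ + cos φ cos δ cos H = (0.5764)(-0.1028) + (0.8171)(0.9947)(0.2284) = 0.1264.
Top-of-atmosphere irradiance = S₀ cos θ_z = 1370 × 0.1264 = 173.17 W/m².

173 W/m²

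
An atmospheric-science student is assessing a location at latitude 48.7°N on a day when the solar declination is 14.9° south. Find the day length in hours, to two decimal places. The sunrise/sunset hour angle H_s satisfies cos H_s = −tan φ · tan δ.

The sunset hour angle satisfies cos H_s = −tan φ tan δ = 0.3029, giving H_s = 72.37°.
Day length = 2 H_s / 15° h⁻¹ = 144.74° / 15 = 9.649 h.

9.65 hours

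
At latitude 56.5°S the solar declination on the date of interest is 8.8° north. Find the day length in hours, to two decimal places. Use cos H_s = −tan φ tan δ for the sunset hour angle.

cos H_s = −tan(-56.5°) · tan(8.8°) = 0.2339, so H_s = arccos(0.2339) = 76.47°.
Day length = 2 H_s / 15° h⁻¹ = 152.94° / 15 = 10.196 h.

10.20 hours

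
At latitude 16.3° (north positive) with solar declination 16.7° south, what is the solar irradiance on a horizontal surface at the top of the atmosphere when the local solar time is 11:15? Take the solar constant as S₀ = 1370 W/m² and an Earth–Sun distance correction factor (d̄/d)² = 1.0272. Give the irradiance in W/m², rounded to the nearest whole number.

Hour angle H = 15° × (11.25 − 12) = -11.25°.
With φ = 16.3°, δ = -16.7°, H = -11.25°: sin φ sin δ = -0.0807, cos φ cos δ cos H = 0.9017, so cos θ_z = 0.8210.
Top-of-atmosphere irradiance = S₀ (d̄/d)² cos θ_z = 1370 × 1.0272 × 0.8210 = 1155.36 W/m².

1155 W/m²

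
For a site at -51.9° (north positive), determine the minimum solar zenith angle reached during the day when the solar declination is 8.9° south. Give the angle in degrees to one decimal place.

At local solar noon the hour angle is zero, so the zenith angle is |φ − δ| = |-51.9° − (-8.9°)| = 43.0°.

43.0°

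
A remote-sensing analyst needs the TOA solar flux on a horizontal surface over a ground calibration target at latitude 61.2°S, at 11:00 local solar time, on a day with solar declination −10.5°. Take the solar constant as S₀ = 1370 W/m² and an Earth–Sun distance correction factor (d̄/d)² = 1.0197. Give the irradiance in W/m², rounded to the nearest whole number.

Hour angle H = 15° × (11 − 12) = -15.00°.
With φ = -61.2°, δ = -10.5°, H = -15.00°: sin φ sin δ = 0.1597, cos φ cos δ cos H = 0.4575, so cos θ_z = 0.6172.
Top-of-atmosphere irradiance = S₀ (d̄/d)² cos θ_z = 1370 × 1.0197 × 0.6172 = 862.22 W/m².

862 W/m²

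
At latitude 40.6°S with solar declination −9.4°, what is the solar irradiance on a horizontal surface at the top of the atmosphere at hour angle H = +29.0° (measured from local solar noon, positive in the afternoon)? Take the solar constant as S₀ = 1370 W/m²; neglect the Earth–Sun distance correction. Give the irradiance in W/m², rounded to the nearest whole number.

cos θ_z = sin(-40.6°) sin(-9.4°) + cos(-40.6°) cos(-9.4°) cos(29.00°) = 0.1063 + 0.6552 = 0.7615.
Top-of-atmosphere irradiance = S₀ cos θ_z = 1370 × 0.7615 = 1043.25 W/m².

1043 W/m²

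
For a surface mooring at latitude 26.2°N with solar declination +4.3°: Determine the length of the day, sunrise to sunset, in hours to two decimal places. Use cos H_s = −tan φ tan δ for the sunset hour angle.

12.28 hours

cos H_s = −tan(26.2°) · tan(4.3°) = -0.0370, so H_s = arccos(-0.0370) = 92.12°.
Day length = 2 H_s / 15° h⁻¹ = 184.24° / 15 = 12.283 h.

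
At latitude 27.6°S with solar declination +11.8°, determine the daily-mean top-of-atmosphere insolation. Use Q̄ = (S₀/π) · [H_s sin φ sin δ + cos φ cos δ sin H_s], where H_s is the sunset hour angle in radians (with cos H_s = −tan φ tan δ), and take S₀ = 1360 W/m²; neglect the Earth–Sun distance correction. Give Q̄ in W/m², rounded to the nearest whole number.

−tan φ tan δ = −(-0.5228)(0.2089) = 0.1092; H_s = arccos(0.1092) = 83.73°. In radians, H_s = 1.4614.
H_s sin φ sin δ = 1.4614 × -0.4633 × 0.2045 = -0.1385.
cos φ cos δ sin H_s = 0.8862 × 0.9789 × 0.9940 = 0.8623.
Q̄ = (1360/π) × (-0.1385 + 0.8623) = 432.90 × 0.7238 = 313.33 W/m².

313 W/m²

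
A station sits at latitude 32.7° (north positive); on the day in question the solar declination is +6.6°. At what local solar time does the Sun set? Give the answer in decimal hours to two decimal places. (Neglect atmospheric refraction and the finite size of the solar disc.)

The sunset hour angle satisfies cos H_s = −tan φ tan δ = -0.0743, giving H_s = 94.26°.
Sunset is at 12 + H_s/15 = 12 + 6.284 = 18.284 h local solar time.

18.28 h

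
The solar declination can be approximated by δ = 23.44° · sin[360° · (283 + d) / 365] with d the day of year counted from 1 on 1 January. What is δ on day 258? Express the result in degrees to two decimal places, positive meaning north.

+2.62°

360 × (283 + 258) / 365 = 533.589°; sin(533.589°) = 0.1117.
δ = 23.44 × 0.1117 = 2.618° ≈ +2.62°.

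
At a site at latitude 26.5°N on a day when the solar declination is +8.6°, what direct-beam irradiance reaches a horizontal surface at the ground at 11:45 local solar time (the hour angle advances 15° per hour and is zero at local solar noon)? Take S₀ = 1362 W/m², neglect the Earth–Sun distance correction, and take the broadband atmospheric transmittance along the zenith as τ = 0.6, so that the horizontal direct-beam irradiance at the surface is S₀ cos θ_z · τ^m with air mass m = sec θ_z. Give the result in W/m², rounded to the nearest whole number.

Hour angle H = 15° × (11.75 − 12) = -3.75°.
cos θ_z = sin φ sin δ + cos φ cos δ cos H = (0.4462)(0.1495) + (0.8949)(0.9888)(0.9979) = 0.9497.
Air mass m = 1/cos θ_z = 1/0.9497 = 1.053; τ^m = 0.6^1.053 = 0.5840.
Surface direct beam = 1362 × 0.9497 × 0.5840 = 755.40 W/m².

755 W/m²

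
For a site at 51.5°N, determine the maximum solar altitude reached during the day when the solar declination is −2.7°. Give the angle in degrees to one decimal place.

35.8°

At local solar noon the hour angle is zero, so the elevation is 90° − |φ − δ| = 90° − |51.5° − (-2.7°)| = 90° − 54.2° = 35.8°.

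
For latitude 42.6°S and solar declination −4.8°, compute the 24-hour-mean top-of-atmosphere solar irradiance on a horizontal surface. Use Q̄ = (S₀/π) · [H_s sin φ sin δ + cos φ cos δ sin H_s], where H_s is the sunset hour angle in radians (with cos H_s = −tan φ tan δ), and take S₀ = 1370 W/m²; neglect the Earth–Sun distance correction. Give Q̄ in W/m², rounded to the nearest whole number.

−tan φ tan δ = −(-0.9195)(-0.0840) = -0.0772; H_s = arccos(-0.0772) = 94.43°. In radians, H_s = 1.6481.
H_s sin φ sin δ = 1.6481 × -0.6769 × -0.0837 = 0.0934.
cos φ cos δ sin H_s = 0.7361 × 0.9965 × 0.9970 = 0.7313.
Q̄ = (1370/π) × (0.0934 + 0.7313) = 436.08 × 0.8247 = 359.64 W/m².

360 W/m²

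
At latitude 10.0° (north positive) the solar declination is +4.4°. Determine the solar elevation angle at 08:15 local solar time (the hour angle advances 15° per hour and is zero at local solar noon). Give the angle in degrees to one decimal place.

Hour angle H = 15° × (8.25 − 12) = -56.25°.
cos θ_z = sin φ sin δ + cos φ cos δ cos H = (0.1736)(0.0767) + (0.9848)(0.9971)(0.5556) = 0.5589.
θ_z = arccos(0.5589) = 56.02°, so the elevation is 90° − 56.02° = 33.98°.

34.0°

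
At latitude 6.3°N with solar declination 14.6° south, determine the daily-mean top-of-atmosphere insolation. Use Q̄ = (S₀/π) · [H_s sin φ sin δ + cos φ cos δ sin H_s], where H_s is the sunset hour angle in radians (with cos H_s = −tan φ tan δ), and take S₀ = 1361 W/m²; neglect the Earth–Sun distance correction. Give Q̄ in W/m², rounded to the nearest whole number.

cos H_s = −tan(6.3°) · tan(-14.6°) = 0.0288, so H_s = arccos(0.0288) = 88.35°. In radians, H_s = 1.5420.
H_s sin φ sin δ = 1.5420 × 0.1097 × -0.2521 = -0.0426.
cos φ cos δ sin H_s = 0.9940 × 0.9677 × 0.9996 = 0.9615.
Q̄ = (1361/π) × (-0.0426 + 0.9615) = 433.22 × 0.9189 = 398.09 W/m².

398 W/m²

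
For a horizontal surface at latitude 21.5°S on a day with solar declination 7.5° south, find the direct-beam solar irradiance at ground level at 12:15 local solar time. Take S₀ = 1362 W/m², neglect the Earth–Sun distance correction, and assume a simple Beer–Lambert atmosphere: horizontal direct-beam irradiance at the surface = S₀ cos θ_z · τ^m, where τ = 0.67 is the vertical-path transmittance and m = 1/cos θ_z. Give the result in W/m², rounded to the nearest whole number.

872 W/m²

Hour angle H = 15° × (12.25 − 12) = 3.75°.
cos θ_z = sin φ sin δ + cos φ cos δ cos H = (-0.3665)(-0.1305) + (0.9304)(0.9914)(0.9979) = 0.9683.
Air mass m = 1/cos θ_z = 1/0.9683 = 1.033; τ^m = 0.67^1.033 = 0.6612.
Surface direct beam = 1362 × 0.9683 × 0.6612 = 872.01 W/m².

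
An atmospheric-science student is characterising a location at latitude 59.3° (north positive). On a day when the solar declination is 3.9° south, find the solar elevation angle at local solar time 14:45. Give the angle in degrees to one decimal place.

18.9°

Hour angle H = 15° × (14.75 − 12) = 41.25°.
cos θ_z = sin(59.3°) sin(-3.9°) + cos(59.3°) cos(-3.9°) cos(41.25°) = -0.0585 + 0.3830 = 0.3245.
θ_z = arccos(0.3245) = 71.06°, so the elevation is 90° − 71.06° = 18.94°.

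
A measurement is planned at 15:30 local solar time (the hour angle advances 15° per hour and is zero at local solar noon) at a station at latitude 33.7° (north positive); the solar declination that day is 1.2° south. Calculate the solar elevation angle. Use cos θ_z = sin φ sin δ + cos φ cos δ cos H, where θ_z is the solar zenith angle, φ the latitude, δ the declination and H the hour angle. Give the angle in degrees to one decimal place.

Hour angle H = 15° × (15.5 − 12) = 52.50°.
cos θ_z = sin(33.7°) sin(-1.2°) + cos(33.7°) cos(-1.2°) cos(52.50°) = -0.0116 + 0.5064 = 0.4948.
θ_z = arccos(0.4948) = 60.34°, so the elevation is 90° − 60.34° = 29.66°.

29.7°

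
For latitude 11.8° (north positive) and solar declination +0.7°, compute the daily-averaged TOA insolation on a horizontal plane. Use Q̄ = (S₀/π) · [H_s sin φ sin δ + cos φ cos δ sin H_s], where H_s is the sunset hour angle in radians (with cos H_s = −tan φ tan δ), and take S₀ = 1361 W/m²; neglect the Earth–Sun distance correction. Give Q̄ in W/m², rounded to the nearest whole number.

cos H_s = −tan(11.8°) · tan(0.7°) = -0.0026, so H_s = arccos(-0.0026) = 90.15°. In radians, H_s = 1.5734.
H_s sin φ sin δ = 1.5734 × 0.2045 × 0.0122 = 0.0039.
cos φ cos δ sin H_s = 0.9789 × 0.9999 × 1.0000 = 0.9788.
Q̄ = (1361/π) × (0.0039 + 0.9788) = 433.22 × 0.9827 = 425.73 W/m².

426 W/m²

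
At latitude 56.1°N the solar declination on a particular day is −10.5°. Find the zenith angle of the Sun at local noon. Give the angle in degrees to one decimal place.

66.6°

At local solar noon the hour angle is zero, so the zenith angle is |φ − δ| = |56.1° − (-10.5°)| = 66.6°.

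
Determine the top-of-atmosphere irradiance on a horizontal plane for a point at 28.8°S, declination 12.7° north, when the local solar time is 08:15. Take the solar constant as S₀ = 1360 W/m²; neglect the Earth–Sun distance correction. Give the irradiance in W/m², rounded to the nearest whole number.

Hour angle H = 15° × (8.25 − 12) = -56.25°.
cos θ_z = sin φ sin δ + cos φ cos δ cos H = (-0.4818)(0.2198) + (0.8763)(0.9755)(0.5556) = 0.3690.
Top-of-atmosphere irradiance = S₀ cos θ_z = 1360 × 0.3690 = 501.84 W/m².

502 W/m²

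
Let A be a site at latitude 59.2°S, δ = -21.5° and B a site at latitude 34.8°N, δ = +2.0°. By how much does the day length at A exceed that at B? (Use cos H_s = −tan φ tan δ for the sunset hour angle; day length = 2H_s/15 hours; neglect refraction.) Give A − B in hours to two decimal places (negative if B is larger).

+5.33 h

A: H_s = arccos(−tan -59.2° · tan -21.5°) = 131.36°, so 2H_s/15 = 17.5147 h.
B: H_s = arccos(−tan 34.8° · tan 2.0°) = 91.39°, so 2H_s/15 = 12.1853 h.
A − B = 17.5147 − 12.1853 = 5.3294 h.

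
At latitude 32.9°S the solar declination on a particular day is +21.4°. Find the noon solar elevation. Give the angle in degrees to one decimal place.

35.7°

At local solar noon the hour angle is zero, so the elevation is 90° − |φ − δ| = 90° − |-32.9° − (21.4°)| = 90° − 54.3° = 35.7°.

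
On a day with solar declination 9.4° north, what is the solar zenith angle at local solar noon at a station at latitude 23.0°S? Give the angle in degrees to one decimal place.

At local solar noon the hour angle is zero, so the zenith angle is |φ − δ| = |-23.0° − (9.4°)| = 32.4°.

32.4°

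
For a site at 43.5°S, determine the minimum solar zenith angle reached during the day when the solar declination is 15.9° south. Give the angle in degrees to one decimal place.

At local solar noon the hour angle is zero, so the zenith angle is |φ − δ| = |-43.5° − (-15.9°)| = 27.6°.

27.6°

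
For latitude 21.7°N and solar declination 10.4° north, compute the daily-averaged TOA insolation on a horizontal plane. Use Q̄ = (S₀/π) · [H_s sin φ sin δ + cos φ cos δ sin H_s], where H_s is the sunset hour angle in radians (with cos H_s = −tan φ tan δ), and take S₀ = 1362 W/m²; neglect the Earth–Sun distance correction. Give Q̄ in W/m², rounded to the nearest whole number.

443 W/m²

The sunset hour angle satisfies cos H_s = −tan φ tan δ = -0.0730, giving H_s = 94.19°. In radians, H_s = 1.6439.
H_s sin φ sin δ = 1.6439 × 0.3697 × 0.1805 = 0.1097.
cos φ cos δ sin H_s = 0.9291 × 0.9836 × 0.9973 = 0.9114.
Q̄ = (1362/π) × (0.1097 + 0.9114) = 433.54 × 1.0211 = 442.69 W/m².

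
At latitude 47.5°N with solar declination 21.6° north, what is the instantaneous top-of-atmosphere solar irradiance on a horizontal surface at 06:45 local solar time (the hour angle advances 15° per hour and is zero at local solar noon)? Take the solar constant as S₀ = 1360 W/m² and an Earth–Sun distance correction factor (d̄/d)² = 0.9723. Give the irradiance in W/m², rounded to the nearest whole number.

Hour angle H = 15° × (6.75 − 12) = -78.75°.
cos θ_z = sin(47.5°) sin(21.6°) + cos(47.5°) cos(21.6°) cos(-78.75°) = 0.2714 + 0.1225 = 0.3939.
Top-of-atmosphere irradiance = S₀ (d̄/d)² cos θ_z = 1360 × 0.9723 × 0.3939 = 520.86 W/m².

521 W/m²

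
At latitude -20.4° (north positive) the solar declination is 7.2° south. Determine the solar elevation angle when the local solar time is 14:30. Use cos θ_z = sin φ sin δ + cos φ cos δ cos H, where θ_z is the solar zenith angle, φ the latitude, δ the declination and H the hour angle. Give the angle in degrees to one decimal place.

Hour angle H = 15° × (14.5 − 12) = 37.50°.
cos θ_z = sin(-20.4°) sin(-7.2°) + cos(-20.4°) cos(-7.2°) cos(37.50°) = 0.0437 + 0.7377 = 0.7814.
θ_z = arccos(0.7814) = 38.61°, so the elevation is 90° − 38.61° = 51.39°.

51.4°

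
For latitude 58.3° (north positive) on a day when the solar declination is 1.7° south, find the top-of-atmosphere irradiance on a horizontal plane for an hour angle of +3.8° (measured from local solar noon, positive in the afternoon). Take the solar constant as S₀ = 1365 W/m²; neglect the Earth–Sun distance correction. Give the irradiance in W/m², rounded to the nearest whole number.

cos θ_z = sin(58.3°) sin(-1.7°) + cos(58.3°) cos(-1.7°) cos(3.80°) = -0.0252 + 0.5241 = 0.4989.
Top-of-atmosphere irradiance = S₀ cos θ_z = 1365 × 0.4989 = 681.00 W/m².

681 W/m²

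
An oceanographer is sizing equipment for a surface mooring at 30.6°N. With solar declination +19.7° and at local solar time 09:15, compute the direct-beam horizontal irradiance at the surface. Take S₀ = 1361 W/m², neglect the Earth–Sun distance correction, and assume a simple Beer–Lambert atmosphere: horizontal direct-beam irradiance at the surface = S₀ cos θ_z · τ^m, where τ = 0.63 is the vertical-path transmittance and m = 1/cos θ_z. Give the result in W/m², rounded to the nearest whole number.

Hour angle H = 15° × (9.25 − 12) = -41.25°.
With φ = 30.6°, δ = 19.7°, H = -41.25°: sin φ sin δ = 0.1716, cos φ cos δ cos H = 0.6093, so cos θ_z = 0.7809.
Air mass m = 1/cos θ_z = 1/0.7809 = 1.281; τ^m = 0.63^1.281 = 0.5533.
Surface direct beam = 1361 × 0.7809 × 0.5533 = 588.05 W/m².

588 W/m²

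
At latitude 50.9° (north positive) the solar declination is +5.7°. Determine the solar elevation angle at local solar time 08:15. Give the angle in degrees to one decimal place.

Hour angle H = 15° × (8.25 − 12) = -56.25°.
cos θ_z = sin φ sin δ + cos φ cos δ cos H = (0.7760)(0.0993) + (0.6307)(0.9951)(0.5556) = 0.4258.
θ_z = arccos(0.4258) = 64.80°, so the elevation is 90° − 64.80° = 25.20°.

25.2°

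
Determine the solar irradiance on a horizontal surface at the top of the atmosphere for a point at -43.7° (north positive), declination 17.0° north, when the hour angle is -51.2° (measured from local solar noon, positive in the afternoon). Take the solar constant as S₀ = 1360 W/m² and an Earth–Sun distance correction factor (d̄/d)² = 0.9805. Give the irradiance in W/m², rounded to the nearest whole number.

With φ = -43.7°, δ = 17.0°, H = -51.20°: sin φ sin δ = -0.2020, cos φ cos δ cos H = 0.4332, so cos θ_z = 0.2312.
Top-of-atmosphere irradiance = S₀ (d̄/d)² cos θ_z = 1360 × 0.9805 × 0.2312 = 308.30 W/m².

308 W/m²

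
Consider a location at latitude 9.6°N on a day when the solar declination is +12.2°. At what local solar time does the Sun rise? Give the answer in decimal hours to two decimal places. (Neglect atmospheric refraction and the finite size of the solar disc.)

5.86 h

−tan φ tan δ = −(0.1691)(0.2162) = -0.0366; H_s = arccos(-0.0366) = 92.10°.
Sunrise is at 12 − H_s/15 = 12 − 6.140 = 5.860 h local solar time.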